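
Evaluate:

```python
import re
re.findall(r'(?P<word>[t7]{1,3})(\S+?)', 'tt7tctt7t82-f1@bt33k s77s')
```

[('tt7', 't'), ('tt7', 't'), ('t', '3'), ('77', 's')]

This matches 1 to 3 of one of [t7] (captured as 'word'); then one or more of a non-whitespace character (lazy) (captured).
Matches: at [0:4] match 'tt7t', groups = ('tt7', 't'); at [5:9] match 'tt7t', groups = ('tt7', 't'); at [16:18] match 't3', groups = ('t', '3'); at [22:25] match '77s', groups = ('77', 's').
`findall` packs the 2 group values into a tuple for every match.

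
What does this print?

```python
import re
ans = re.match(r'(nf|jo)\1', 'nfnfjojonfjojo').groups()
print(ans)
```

('nf',)

The match spans [0:4] → 'nfnf'.
Captured: group 1 = 'nf'.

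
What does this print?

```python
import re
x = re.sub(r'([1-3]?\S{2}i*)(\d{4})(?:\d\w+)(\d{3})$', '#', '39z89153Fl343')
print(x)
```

#

The pattern matches optionally a character in [1-3], then exactly 2 of a non-whitespace character, then zero or more of a literal 'i' (captured); then exactly 4 of a digit (captured); then a digit, then one or more of a word character (non-capturing group); then exactly 3 of a digit (captured); then anchored at the end.
Matches: at [0:13] → '39z89153Fl343'.
Every occurrence is swapped for '#'.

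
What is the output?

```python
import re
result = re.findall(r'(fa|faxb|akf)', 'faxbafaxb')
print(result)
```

['fa', 'fa']

Branches in `(...|...)` are attempted left-to-right; the first branch that allows the whole pattern to succeed is taken.
One capturing group, so `findall` returns just the captured substring from each match — 2 in all.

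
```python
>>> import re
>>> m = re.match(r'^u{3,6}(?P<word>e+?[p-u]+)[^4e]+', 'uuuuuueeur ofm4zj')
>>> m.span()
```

This matches anchored at the start of the string; then 3 to 6 of a literal 'u'; then one or more of a literal 'e' (lazy), then one or more of a character in [p-u] (captured as 'word'); then one or more of any character except [4e].
With `match`, the pattern is implicitly anchored at the beginning.
The match spans [0:14] → 'uuuuuueeur ofm'.
Captured: group 1 = 'eeur'.

(0, 14)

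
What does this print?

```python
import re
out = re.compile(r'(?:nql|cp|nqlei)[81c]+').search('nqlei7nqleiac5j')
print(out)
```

None

`search` walks the string left to right and returns the first match it finds.
Here the pattern never matches, so the call returns None.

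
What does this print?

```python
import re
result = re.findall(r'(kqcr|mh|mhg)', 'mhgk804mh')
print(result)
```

['mh', 'mh']

Branches in `(...|...)` are attempted left-to-right; the first branch that allows the whole pattern to succeed is taken.
Scanning left to right: at [0:2] match 'mh', group 1 = 'mh'; at [7:9] match 'mh', group 1 = 'mh'.
`findall` collects group 1 from each match (2 total).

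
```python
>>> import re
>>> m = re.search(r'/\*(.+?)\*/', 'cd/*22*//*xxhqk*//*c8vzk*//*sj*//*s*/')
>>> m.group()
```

With the lazy modifier that quantifier settles for the fewest repetitions that let the rest of the pattern succeed (the atoms after it are unaffected and can still be greedy).
The match spans [2:8] → '/*22*/'.

'/*22*/'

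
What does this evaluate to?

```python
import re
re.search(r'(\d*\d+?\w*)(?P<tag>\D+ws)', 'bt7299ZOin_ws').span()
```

The match spans [2:13] → '7299ZOin_ws'.

(2, 13)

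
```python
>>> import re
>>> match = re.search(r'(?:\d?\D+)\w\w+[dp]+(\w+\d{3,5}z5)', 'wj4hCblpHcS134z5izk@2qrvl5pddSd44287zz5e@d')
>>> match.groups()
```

('HcS134z5',)

This matches optionally a digit, then one or more of a non-digit (non-capturing group); then a word character, then one or more of a word character, then one or more of one of [dp]; then one or more of a word character, then 3 to 5 of a digit, then the literal 'z5' (captured).
`re.search` tries every starting position until one works.
The match spans [0:16] → 'wj4hCblpHcS134z5'.
Captured: group 1 = 'HcS134z5'.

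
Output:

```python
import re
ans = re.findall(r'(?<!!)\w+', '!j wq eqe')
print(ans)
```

`(?!…)`/`(?<!…)` only lets a position through if the neighbouring text does NOT match; no characters are consumed.
Matches: at [3:5] → 'wq'; at [6:9] → 'eqe'.
With no groups in the pattern, `findall` gives back each whole match — 2 here.

['wq', 'eqe']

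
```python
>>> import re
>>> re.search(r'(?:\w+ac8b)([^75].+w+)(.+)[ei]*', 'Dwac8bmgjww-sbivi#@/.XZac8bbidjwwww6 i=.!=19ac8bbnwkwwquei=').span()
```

(0, 59)

Pattern: one or more of a word character, then the literal 'ac', then the literal '8b' (non-capturing group); then any character except [75], then one or more of any character, then one or more of a literal 'w' (captured); then one or more of any character (captured); then zero or more of one of [ei].
The match spans [0:59] → 'Dwac8bmgjww-sbivi#@/.XZac8bbidjwwww6 i=.!=19ac8bbnwkwwquei='.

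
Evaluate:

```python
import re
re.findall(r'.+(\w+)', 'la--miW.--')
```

['W']

Pattern: one or more of any character; then one or more of a word character (captured).
Walking the string: at [0:7] match 'la--miW', group 1 = 'W'.
With a single group, `findall` returns only what that group captured — 1 item.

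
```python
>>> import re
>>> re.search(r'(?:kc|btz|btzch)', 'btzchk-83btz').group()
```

The regex engine tests alternatives in the order written; an earlier branch that matches wins even if a later one would match more.
`re.search` tries every starting position until one works.
The match spans [0:3] → 'btz'.

'btz'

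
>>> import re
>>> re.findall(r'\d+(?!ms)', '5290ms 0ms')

Because the assertion is negative and zero-width, positions next to the forbidden text are skipped.
With no groups in the pattern, `findall` gives back each whole match — 1 here.

['529']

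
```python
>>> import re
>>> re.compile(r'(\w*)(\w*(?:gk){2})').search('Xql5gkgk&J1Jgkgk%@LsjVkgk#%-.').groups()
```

The match spans [0:8] → 'Xql5gkgk'.
Captured: group 1 = 'Xql5', group 2 = 'gkgk'.

('Xql5', 'gkgk')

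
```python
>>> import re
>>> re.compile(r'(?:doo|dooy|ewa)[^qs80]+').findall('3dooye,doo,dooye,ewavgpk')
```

Since nothing is captured, `findall` lists the 1 matched substring directly.

['dooye,doo,dooye,ewavgpk']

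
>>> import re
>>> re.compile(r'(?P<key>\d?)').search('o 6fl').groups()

The match spans [0:0] → ''.
Captured: group 1 = ''.

('',)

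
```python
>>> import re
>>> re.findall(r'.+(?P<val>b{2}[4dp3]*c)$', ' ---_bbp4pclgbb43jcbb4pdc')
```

Pattern: one or more of any character; then exactly 2 of the literal 'b', then zero or more of one of [4dp3], then the literal 'c' (captured as 'val'); then anchored at the end.
With a single group, `findall` returns only what that group captured — 1 item.

['bb4pdc']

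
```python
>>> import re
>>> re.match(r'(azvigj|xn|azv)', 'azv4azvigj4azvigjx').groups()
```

('azv',)

The match spans [0:3] → 'azv'.
Captured: group 1 = 'azv'.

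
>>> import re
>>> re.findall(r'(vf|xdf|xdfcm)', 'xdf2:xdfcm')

['xdf', 'xdf']

The regex engine tests alternatives in the order written; an earlier branch that matches wins even if a later one would match more.
One capturing group, so `findall` returns just the captured substring from each match — 2 in all.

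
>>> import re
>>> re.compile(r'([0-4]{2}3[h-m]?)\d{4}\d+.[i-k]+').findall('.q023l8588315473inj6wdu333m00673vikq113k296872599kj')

['023l', '333m', '113k']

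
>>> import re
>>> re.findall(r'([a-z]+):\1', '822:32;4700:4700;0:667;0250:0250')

[]

One capturing group, so `findall` returns just the captured substring from each match — 0 in all.
Nothing in the string satisfies the pattern, so the list is empty.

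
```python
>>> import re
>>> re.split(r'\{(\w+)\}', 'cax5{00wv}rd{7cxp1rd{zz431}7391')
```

['cax5', '00wv', 'rd{7cxp1rd', 'zz431', '7391']

Matches to split on: at [4:10] → '{00wv}'; at [20:27] → '{zz431}'.
With a capturing group present, the delimiter's captured portion is kept in the result list.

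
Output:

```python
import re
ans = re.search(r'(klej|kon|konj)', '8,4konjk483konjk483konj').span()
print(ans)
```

(3, 6)

Alternation tries branches left to right and keeps the first one that lets the overall match succeed at that position.
`re.search` tries every starting position until one works.
The match spans [3:6] → 'kon'.
Captured: group 1 = 'kon'.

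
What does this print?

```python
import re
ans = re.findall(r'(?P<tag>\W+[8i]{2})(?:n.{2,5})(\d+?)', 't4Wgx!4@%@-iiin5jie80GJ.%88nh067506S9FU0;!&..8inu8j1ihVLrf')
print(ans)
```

[('.%88', '0'), (';!&..8i', '1')]

This matches one or more of a non-word character, then exactly 2 of one of [8i] (captured as 'tag'); then a literal 'n', then 2 to 5 of any character (non-capturing group); then one or more of a digit (lazy) (captured).
A non-greedy quantifier consumes as few characters as it can — just enough that the remainder of the pattern still matches from where it stops; whatever follows it matches normally.
Walking the string: at [23:34] match '.%88nh06750', groups = ('.%88', '0'); at [40:52] match ';!&..8inu8j1', groups = (';!&..8i', '1').
Multiple groups make `findall` return tuples — one 2-tuple for each match.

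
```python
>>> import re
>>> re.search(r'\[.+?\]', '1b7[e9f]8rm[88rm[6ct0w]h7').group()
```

'[e9f]'

The match spans [3:8] → '[e9f]'.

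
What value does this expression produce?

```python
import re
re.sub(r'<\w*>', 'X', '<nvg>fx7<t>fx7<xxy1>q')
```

Matches: at [0:5] → '<nvg>'; at [8:11] → '<t>'; at [14:20] → '<xxy1>'.
Every occurrence is swapped for 'X'.

'Xfx7Xfx7Xq'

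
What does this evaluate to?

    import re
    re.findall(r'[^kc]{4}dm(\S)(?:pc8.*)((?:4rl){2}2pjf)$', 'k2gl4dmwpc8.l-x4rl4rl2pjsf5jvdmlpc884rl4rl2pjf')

[('w', '4rl4rl2pjf')]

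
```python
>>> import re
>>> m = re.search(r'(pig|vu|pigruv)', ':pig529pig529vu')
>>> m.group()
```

`re.search` tries every starting position until one works.
The match spans [1:4] → 'pig'.
Captured: group 1 = 'pig'.

'pig'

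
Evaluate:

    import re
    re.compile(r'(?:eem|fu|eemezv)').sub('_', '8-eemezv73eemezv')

'8-_ezv73_ezv'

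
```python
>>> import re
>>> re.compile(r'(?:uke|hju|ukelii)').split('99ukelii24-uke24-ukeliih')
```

['99', 'lii24-', '24-', 'liih']

Alternation isn't longest-match — the leftmost alternative that fits at this position is chosen.
Matches to split on: at [2:5] → 'uke'; at [11:14] → 'uke'; at [17:20] → 'uke'.
Each match becomes a cut point; 4 segments remain.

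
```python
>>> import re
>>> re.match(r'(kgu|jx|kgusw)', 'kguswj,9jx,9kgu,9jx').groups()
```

('kgu',)

Alternation isn't longest-match — the leftmost alternative that fits at this position is chosen.
With `match`, the pattern is implicitly anchored at the beginning.
The match spans [0:3] → 'kgu'.
Captured: group 1 = 'kgu'.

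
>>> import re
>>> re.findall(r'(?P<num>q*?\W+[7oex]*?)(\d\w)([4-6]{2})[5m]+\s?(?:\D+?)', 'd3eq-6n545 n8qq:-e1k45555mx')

[('q-', '6n', '54'), ('qq:-e', '1k', '45')]

The pattern matches zero or more of the literal 'q' (lazy), then one or more of a non-word character, then zero or more of one of [7oex] (lazy) (captured as 'num'); then a digit, then a word character (captured); then exactly 2 of a character in [4-6] (captured); then one or more of one of [5m], then optionally whitespace; then one or more of a non-digit (lazy) (non-capturing group).
Multiple groups make `findall` return tuples — one 3-tuple for each match.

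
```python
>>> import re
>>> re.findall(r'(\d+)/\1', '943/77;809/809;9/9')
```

['809', '9']

`\1` is not a pattern — it's the concrete string captured by group 1, re-applied verbatim.
Because there's exactly one group, `findall` drops the full match and keeps group 1 from each hit.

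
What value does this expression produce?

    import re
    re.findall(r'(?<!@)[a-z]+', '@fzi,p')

['zi', 'p']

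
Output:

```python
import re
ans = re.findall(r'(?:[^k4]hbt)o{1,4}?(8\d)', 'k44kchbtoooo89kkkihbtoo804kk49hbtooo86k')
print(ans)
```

['89', '80', '86']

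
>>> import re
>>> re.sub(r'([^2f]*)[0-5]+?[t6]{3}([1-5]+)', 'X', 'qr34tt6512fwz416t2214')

'Xfwz416t2214'

Pattern: zero or more of any character except [2f] (captured); then one or more of a character in [0-5] (lazy), then exactly 3 of one of [t6]; then one or more of a character in [1-5] (captured).
Every occurrence is swapped for 'X'.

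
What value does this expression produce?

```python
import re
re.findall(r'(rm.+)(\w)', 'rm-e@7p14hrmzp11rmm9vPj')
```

[('rm-e@7p14hrmzp11rmm9vP', 'j')]

Multiple groups make `findall` return tuples — one 2-tuple for the one match.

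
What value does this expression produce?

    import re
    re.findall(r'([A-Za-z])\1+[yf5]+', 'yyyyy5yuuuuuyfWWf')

['y', 'u', 'W']

`\1` is not a pattern — it's the concrete string captured by group 1, re-applied verbatim.
Scanning left to right: at [0:7] match 'yyyyy5y', group 1 = 'y'; at [7:14] match 'uuuuuyf', group 1 = 'u'; at [14:17] match 'WWf', group 1 = 'W'.
With a single group, `findall` returns only what that group captured — 3 items.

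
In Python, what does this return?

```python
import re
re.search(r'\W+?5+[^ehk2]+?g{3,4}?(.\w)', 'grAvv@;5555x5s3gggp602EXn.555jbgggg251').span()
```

(5, 20)

This matches one or more of a non-word character (lazy), then one or more of a literal '5'; then one or more of any character except [ehk2] (lazy); then 3 to 4 of a literal 'g' (lazy); then any character, then a word character (captured).
The match spans [5:20] → '@;5555x5s3gggp6'.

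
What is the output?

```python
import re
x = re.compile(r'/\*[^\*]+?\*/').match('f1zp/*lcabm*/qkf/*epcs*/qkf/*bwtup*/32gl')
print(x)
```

`re.match` won't scan ahead — the pattern has to work from the very first character.
Here the pattern fails at index 0, so the call returns None.

None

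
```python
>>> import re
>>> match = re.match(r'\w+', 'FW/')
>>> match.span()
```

The pattern matches one or more of a word character.
`match` is anchored at position 0; if the pattern doesn't fit there, it returns None.
The match spans [0:2] → 'FW'.

(0, 2)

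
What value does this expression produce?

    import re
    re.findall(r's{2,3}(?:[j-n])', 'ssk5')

['ssk']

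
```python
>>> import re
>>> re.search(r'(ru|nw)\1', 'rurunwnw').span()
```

`\1` is not a pattern — it's the concrete string captured by group 1, re-applied verbatim.
`search` walks the string left to right and returns the first match it finds.
The match spans [0:4] → 'ruru'.
Captured: group 1 = 'ru'.

(0, 4)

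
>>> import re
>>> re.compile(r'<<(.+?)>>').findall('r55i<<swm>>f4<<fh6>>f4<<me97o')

['swm', 'fh6']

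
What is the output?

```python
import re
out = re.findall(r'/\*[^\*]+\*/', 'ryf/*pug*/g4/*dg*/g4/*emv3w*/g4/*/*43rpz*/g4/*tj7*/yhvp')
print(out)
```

Walking the string: at [3:10] → '/*pug*/'; at [12:18] → '/*dg*/'; at [20:29] → '/*emv3w*/'; at [33:42] → '/*43rpz*/'; at [44:51] → '/*tj7*/'.
`findall` yields the raw match text (5 of them) because the pattern has no groups.

['/*pug*/', '/*dg*/', '/*emv3w*/', '/*43rpz*/', '/*tj7*/']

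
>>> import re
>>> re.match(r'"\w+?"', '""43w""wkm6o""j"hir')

With `match`, the pattern is implicitly anchored at the beginning.
Here the string doesn't start with a match, so the call returns None.

None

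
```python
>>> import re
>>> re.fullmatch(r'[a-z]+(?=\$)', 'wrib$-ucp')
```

None

For `fullmatch`, every character of the input must be accounted for by the pattern.
Here there's no way to consume every character, so the call returns None.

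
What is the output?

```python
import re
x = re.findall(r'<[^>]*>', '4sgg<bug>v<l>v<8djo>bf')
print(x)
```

`findall` yields the raw match text (3 of them) because the pattern has no groups.

['<bug>', '<l>', '<8djo>']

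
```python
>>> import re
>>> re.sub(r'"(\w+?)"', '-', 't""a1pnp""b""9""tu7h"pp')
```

Matches: at [2:9] → '"a1pnp"'; at [9:12] → '"b"'; at [12:15] → '"9"'; at [15:21] → '"tu7h"'.
Every occurrence is swapped for '-'.

't"----pp'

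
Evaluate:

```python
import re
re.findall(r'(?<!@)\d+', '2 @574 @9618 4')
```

['2', '74', '618', '4']

The negative lookahead/lookbehind blocks any match where the forbidden context is present.
No capturing groups, so `findall` returns the 4 full match strings.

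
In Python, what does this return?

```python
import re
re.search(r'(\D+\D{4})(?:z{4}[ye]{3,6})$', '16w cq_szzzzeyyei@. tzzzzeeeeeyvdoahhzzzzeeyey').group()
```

The match spans [2:46] → 'w cq_szzzzeyyei@. tzzzzeeeeeyvdoahhzzzzeeyey'.

'w cq_szzzzeyyei@. tzzzzeeeeeyvdoahhzzzzeeyey'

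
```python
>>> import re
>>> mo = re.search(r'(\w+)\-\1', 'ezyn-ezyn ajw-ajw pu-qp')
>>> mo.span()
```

(0, 9)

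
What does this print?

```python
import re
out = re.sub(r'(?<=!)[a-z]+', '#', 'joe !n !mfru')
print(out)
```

Because the assertion is zero-width, the text it checks is not consumed and won't appear in the result.
`sub` substitutes '#' at each match site.

joe !# !#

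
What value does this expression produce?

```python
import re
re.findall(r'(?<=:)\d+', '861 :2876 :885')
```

['2876', '885']

The lookaround is zero-width — it requires the adjacent text to match without consuming it, so the asserted text isn't part of the match.
`findall` yields the raw match text (2 of them) because the pattern has no groups.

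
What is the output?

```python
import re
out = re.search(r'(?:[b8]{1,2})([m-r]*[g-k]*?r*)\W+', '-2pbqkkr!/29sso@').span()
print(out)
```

Pattern: 1 to 2 of one of [b8] (non-capturing group); then zero or more of a character in [m-r], then zero or more of a character in [g-k] (lazy), then zero or more of the literal 'r' (captured); then one or more of a non-word character.
The match spans [3:10] → 'bqkkr!/'.

(3, 10)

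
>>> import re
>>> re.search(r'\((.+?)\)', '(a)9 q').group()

'(a)'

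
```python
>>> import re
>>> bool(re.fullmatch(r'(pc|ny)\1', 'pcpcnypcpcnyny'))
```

A backreference is literal: `\1` must see the identical characters the first group matched.
`fullmatch` succeeds only if the pattern covers the string from start to end.
Here the string isn't matched end-to-end, so the call returns None, and `bool(None)` is False.

False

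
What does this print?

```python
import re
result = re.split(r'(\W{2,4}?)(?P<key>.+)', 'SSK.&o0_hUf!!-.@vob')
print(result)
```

['SSK', '.&', 'o0_hUf!!-.@vob', '']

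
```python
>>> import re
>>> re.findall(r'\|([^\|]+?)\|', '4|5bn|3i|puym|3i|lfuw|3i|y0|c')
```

['5bn', 'puym', 'lfuw', 'y0']

Matches: at [1:6] match '|5bn|', group 1 = '5bn'; at [8:14] match '|puym|', group 1 = 'puym'; at [16:22] match '|lfuw|', group 1 = 'lfuw'; at [24:28] match '|y0|', group 1 = 'y0'.
`findall` collects group 1 from each match (4 total).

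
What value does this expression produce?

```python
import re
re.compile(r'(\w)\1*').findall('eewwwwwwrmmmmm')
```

['e', 'w', 'r', 'm']

A backreference is literal: `\1` must see the identical characters the first group matched.
Walking the string: at [0:2] match 'ee', group 1 = 'e'; at [2:8] match 'wwwwww', group 1 = 'w'; at [8:9] match 'r', group 1 = 'r'; at [9:14] match 'mmmmm', group 1 = 'm'.
`findall` collects group 1 from each match (4 total).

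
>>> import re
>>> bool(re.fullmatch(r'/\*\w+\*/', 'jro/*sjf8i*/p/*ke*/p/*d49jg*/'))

False

`re.fullmatch` requires the pattern to consume the entire string.
Here there's no way to consume every character, so the call returns None, and `bool(None)` is False.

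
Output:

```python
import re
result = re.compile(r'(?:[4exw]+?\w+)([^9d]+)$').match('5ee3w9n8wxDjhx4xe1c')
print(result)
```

None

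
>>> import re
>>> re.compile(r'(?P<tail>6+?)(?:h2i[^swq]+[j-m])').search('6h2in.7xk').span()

(0, 9)

Pattern: one or more of a literal '6' (lazy) (captured as 'tail'); then the literal 'h2i', then one or more of any character except [swq], then a character in [j-m] (non-capturing group).
`re.search` tries every starting position until one works.
The match spans [0:9] → '6h2in.7xk'.
Captured: group 1 = '6'.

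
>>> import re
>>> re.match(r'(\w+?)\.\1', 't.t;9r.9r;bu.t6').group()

't.t'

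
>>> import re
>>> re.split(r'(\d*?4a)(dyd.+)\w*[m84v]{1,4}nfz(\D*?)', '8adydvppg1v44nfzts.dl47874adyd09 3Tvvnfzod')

['8adydvppg1v44nfzts.dl', '47874a', 'dyd09 3Tv', '', 'od']

The pattern matches zero or more of a digit (lazy), then the literal '4a' (captured); then the literal 'dyd', then one or more of any character (captured); then zero or more of a word character, then 1 to 4 of one of [m84v], then the literal 'nfz'; then zero or more of a non-digit (lazy) (captured).
Matches to split on: at [21:40] → '47874adyd09 3Tvvnfz'.
`re.split` interleaves the captured-group text with the surrounding fragments.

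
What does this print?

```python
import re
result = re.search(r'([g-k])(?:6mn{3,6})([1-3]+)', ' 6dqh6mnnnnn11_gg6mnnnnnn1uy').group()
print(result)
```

h6mnnnnn11

The pattern matches a character in [g-k] (captured); then the literal '6m', then 3 to 6 of the literal 'n' (non-capturing group); then one or more of a character in [1-3] (captured).
`search` walks the string left to right and returns the first match it finds.
The match spans [4:14] → 'h6mnnnnn11'.
Captured: group 1 = 'h', group 2 = '11'.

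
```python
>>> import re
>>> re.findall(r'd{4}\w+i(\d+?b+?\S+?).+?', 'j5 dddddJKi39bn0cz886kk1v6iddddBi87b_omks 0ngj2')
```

This matches exactly 4 of the literal 'd', then one or more of a word character, then a literal 'i'; then one or more of a digit (lazy), then one or more of the literal 'b' (lazy), then one or more of a non-whitespace character (lazy) (captured); then one or more of any character (lazy).
Lazy quantifiers expand one character at a time until the remainder of the pattern can match.
Walking the string: at [3:38] match 'dddddJKi39bn0cz886kk1v6iddddBi87b_o', group 1 = '87b_'.
One capturing group, so `findall` returns just the captured substring from the one match — 1 in all.

['87b_']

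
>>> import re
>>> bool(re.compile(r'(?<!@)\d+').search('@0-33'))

True

`(?!…)`/`(?<!…)` only lets a position through if the neighbouring text does NOT match; no characters are consumed.
The match spans [3:5] → '33'.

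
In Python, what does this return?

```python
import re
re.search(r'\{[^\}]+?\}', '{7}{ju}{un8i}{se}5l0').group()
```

'{7}'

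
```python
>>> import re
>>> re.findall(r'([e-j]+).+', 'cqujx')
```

['j']

The pattern matches one or more of a character in [e-j] (captured); then one or more of any character.
Scanning left to right: at [3:5] match 'jx', group 1 = 'j'.
One capturing group, so `findall` returns just the captured substring from the one match — 1 in all.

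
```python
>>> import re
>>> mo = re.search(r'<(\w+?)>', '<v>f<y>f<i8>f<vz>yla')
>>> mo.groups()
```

('v',)

The match spans [0:3] → '<v>'.
Captured: group 1 = 'v'.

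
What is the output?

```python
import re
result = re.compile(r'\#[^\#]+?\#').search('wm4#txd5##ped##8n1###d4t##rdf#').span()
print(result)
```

`search` walks the string left to right and returns the first match it finds.
The match spans [3:9] → '#txd5#'.

(3, 9)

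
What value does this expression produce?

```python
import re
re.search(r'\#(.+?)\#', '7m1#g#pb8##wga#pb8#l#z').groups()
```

('g',)

Lazy quantifiers expand one character at a time until the remainder of the pattern can match.
`search` walks the string left to right and returns the first match it finds.
The match spans [3:6] → '#g#'.
Captured: group 1 = 'g'.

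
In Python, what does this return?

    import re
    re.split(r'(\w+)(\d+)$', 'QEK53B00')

['', 'QEK53B0', '0', '']

This matches one or more of a word character (captured); then one or more of a digit (captured); then anchored at the end.
Matches to split on: at [0:8] → 'QEK53B00'.
With a capturing group present, the delimiter's captured portion is kept in the result list.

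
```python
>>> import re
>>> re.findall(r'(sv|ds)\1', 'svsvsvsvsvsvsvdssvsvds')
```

['sv', 'sv', 'sv', 'sv']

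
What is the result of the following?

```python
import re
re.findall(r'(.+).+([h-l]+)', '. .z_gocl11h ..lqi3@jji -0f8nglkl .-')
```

Pattern: one or more of any character (captured); then one or more of any character; then one or more of a character in [h-l] (captured).
Scanning left to right: at [0:33] match '. .z_gocl11h ..lqi3@jji -0f8nglkl', groups = ('. .z_gocl11h ..lqi3@jji -0f8ngl', 'l').
`findall` packs the 2 group values into a tuple for every match.

[('. .z_gocl11h ..lqi3@jji -0f8ngl', 'l')]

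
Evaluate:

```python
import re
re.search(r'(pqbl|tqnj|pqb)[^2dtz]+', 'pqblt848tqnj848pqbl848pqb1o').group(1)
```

'pqb'

The match spans [0:4] → 'pqbl'.
Captured: group 1 = 'pqb'.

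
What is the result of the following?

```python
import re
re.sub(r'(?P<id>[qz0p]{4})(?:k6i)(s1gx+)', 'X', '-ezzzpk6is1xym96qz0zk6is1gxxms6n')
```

The pattern matches exactly 4 of one of [qz0p] (captured as 'id'); then a literal 'k', then the literal '6i' (non-capturing group); then the literal 's1g', then one or more of the literal 'x' (captured).
Matches: at [16:28] → 'qz0zk6is1gxx'.
Each match is replaced by 'X'.

'-ezzzpk6is1xym96Xms6n'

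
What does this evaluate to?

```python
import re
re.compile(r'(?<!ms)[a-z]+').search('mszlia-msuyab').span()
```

`(?!…)`/`(?<!…)` only lets a position through if the neighbouring text does NOT match; no characters are consumed.
`re.search` tries every starting position until one works.
The match spans [0:6] → 'mszlia'.

(0, 6)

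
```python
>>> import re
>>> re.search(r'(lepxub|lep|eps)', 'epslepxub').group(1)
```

'eps'

The match spans [0:3] → 'eps'.
Captured: group 1 = 'eps'.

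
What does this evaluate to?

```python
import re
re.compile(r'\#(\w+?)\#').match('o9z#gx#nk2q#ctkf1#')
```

None

`re.match` only tries the pattern at the start of the string.
Here the string doesn't start with a match, so the call returns None.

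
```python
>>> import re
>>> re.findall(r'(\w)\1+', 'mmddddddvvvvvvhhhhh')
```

['m', 'd', 'v', 'h']

`\1` is not a pattern — it's the concrete string captured by group 1, re-applied verbatim.
Scanning left to right: at [0:2] match 'mm', group 1 = 'm'; at [2:8] match 'dddddd', group 1 = 'd'; at [8:14] match 'vvvvvv', group 1 = 'v'; at [14:19] match 'hhhhh', group 1 = 'h'.
`findall` collects group 1 from each match (4 total).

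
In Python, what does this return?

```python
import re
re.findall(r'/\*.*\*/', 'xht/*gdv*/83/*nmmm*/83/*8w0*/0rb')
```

`findall` yields the raw match text (1 of them) because the pattern has no groups.

['/*gdv*/83/*nmmm*/83/*8w0*/']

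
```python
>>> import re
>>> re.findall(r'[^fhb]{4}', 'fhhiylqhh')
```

This matches exactly 4 of any character except [fhb].
Walking the string: at [3:7] → 'iylq'.
Since nothing is captured, `findall` lists the 1 matched substring directly.

['iylq']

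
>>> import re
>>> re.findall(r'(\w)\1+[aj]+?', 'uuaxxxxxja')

['u', 'x']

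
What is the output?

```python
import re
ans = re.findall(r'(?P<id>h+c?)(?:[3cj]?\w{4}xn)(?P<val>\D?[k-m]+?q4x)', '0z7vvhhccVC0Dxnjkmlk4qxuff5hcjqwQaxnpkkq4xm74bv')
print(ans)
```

[('hc', 'pkkq4x')]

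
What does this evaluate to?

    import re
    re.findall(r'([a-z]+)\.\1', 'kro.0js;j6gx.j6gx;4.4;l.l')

The backreference `\1` re-matches whatever the first group consumed, character for character.
Scanning left to right: at [22:25] match 'l.l', group 1 = 'l'.
One capturing group, so `findall` returns just the captured substring from the one match — 1 in all.

['l']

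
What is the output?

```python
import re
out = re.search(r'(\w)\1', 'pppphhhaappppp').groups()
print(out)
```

('p',)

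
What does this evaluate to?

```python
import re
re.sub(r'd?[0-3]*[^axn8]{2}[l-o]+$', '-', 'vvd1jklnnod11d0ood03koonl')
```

Pattern: optionally the literal 'd', then zero or more of a character in [0-3]; then exactly 2 of any character except [axn8], then one or more of a character in [l-o]; then anchored at the end.
Matches: at [17:25] → 'd03koonl'.
Each match is replaced by '-'.

'vvd1jklnnod11d0oo-'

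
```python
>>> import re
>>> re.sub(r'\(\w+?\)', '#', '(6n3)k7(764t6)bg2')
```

Every occurrence is swapped for '#'.

'#k7#bg2'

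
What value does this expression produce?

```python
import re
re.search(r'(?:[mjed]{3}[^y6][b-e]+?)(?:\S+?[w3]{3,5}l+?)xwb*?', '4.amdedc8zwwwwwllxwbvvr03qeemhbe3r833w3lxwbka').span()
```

This matches exactly 3 of one of [mjed], then any character except [y6], then one or more of a character in [b-e] (lazy) (non-capturing group); then one or more of a non-whitespace character (lazy), then 3 to 5 of one of [w3], then one or more of a literal 'l' (lazy) (non-capturing group); then the literal 'xw', then zero or more of the literal 'b' (lazy).
Lazy quantifiers expand one character at a time until the remainder of the pattern can match.
`re.search` tries every starting position until one works.
The match spans [3:19] → 'mdedc8zwwwwwllxw'.

(3, 19)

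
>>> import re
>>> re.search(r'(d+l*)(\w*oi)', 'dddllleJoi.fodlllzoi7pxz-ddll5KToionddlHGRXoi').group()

'dddllleJoi'

This matches one or more of the literal 'd', then zero or more of the literal 'l' (captured); then zero or more of a word character, then the literal 'oi' (captured).
`re.search` scans for the first position where the pattern succeeds.
The match spans [0:10] → 'dddllleJoi'.
Captured: group 1 = 'dddlll', group 2 = 'eJoi'.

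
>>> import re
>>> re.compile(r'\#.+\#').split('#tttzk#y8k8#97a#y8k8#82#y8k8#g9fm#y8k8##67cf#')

Matches to split on: at [0:45] → '#tttzk#y8k8#97a#y8k8#82#y8k8#g9fm#y8k8##67cf#'.
Splitting on the pattern gives 2 pieces.

['', '']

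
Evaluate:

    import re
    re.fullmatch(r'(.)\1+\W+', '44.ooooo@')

`re.fullmatch` is like wrapping the pattern in `^…$` (in single-line mode).
Here the string isn't matched end-to-end, so the call returns None.

None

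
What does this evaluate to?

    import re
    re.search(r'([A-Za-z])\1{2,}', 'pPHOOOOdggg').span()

(3, 7)

`\1` has to match the exact text group 1 already captured.
`re.search` scans for the first position where the pattern succeeds.
The match spans [3:7] → 'OOOO'.
Captured: group 1 = 'O'.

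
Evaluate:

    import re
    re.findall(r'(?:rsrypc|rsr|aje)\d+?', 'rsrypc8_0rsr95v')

['rsrypc8', 'rsr9']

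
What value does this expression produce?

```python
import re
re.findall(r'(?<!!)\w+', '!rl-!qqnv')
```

The negative lookaround is zero-width — it rules out positions where the adjacent text would match, without consuming anything.
Matches: at [2:3] → 'l'; at [6:9] → 'qnv'.
`findall` yields the raw match text (2 of them) because the pattern has no groups.

['l', 'qnv']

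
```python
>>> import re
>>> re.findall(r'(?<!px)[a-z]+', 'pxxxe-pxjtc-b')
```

The negative lookaround is zero-width — it rules out positions where the adjacent text would match, without consuming anything.
Since nothing is captured, `findall` lists the 3 matched substrings directly.

['pxxxe', 'pxjtc', 'b']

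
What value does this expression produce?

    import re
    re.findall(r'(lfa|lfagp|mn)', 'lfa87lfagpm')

Branches in `(...|...)` are attempted left-to-right; the first branch that allows the whole pattern to succeed is taken.
Matches: at [0:3] match 'lfa', group 1 = 'lfa'; at [5:8] match 'lfa', group 1 = 'lfa'.
Because there's exactly one group, `findall` drops the full match and keeps group 1 from each hit.

['lfa', 'lfa']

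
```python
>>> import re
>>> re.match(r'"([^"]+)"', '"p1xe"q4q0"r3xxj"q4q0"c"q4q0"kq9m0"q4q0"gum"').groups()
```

`re.match` only tries the pattern at the start of the string.
The match spans [0:6] → '"p1xe"'.
Captured: group 1 = 'p1xe'.

('p1xe',)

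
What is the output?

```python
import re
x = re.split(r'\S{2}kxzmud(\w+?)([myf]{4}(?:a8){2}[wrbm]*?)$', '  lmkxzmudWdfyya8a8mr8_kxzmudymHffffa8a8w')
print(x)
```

Pattern: exactly 2 of a non-whitespace character, then the literal 'kxz', then the literal 'mud'; then one or more of a word character (lazy) (captured); then exactly 4 of one of [myf], then the literal 'a8' repeated 2 times, then zero or more of one of [wrbm] (lazy) (captured); then anchored at the end.
Matches to split on: at [2:41] → 'lmkxzmudWdfyya8a8mr8_kxzmudymHffffa8a8w'.
The group in the pattern means `split` returns the separators' captures alongside the pieces.

['  ', 'Wdfyya8a8mr8_kxzmudymH', 'ffffa8a8w', '']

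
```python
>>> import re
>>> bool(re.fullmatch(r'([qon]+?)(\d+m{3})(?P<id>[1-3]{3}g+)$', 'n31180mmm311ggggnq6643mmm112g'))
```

False

This matches one or more of one of [qon] (lazy) (captured); then one or more of a digit, then exactly 3 of a literal 'm' (captured); then exactly 3 of a character in [1-3], then one or more of the literal 'g' (captured as 'id'); then anchored at the end.
`fullmatch` succeeds only if the pattern covers the string from start to end.
Here the string isn't matched end-to-end, so the call returns None, and `bool(None)` is False.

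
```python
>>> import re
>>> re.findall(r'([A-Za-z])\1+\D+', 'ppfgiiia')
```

['p']

A backreference is literal: `\1` must see the identical characters the first group matched.
Scanning left to right: at [0:8] match 'ppfgiiia', group 1 = 'p'.
Because there's exactly one group, `findall` drops the full match and keeps group 1 from the one hit.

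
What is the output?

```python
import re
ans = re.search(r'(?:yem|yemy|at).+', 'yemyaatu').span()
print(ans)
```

(0, 8)

The match spans [0:8] → 'yemyaatu'.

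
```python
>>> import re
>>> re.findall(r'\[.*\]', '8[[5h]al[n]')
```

['[[5h]al[n]']

With no groups in the pattern, `findall` gives back each whole match — 1 here.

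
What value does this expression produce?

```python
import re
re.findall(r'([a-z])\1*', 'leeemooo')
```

['l', 'e', 'm', 'o']

`\1` is not a pattern — it's the concrete string captured by group 1, re-applied verbatim.
`findall` collects group 1 from each match (4 total).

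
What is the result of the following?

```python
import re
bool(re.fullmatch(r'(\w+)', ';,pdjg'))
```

False

The pattern matches one or more of a word character (captured).
`re.fullmatch` requires the pattern to consume the entire string.
Here there's no way to consume every character, so the call returns None, and `bool(None)` is False.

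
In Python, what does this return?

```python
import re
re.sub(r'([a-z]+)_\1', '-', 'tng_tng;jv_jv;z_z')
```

'-;-;-'

`\1` has to match the exact text group 1 already captured.
Matches: at [0:7] → 'tng_tng'; at [8:13] → 'jv_jv'; at [14:17] → 'z_z'.
`sub` substitutes '-' at each match site.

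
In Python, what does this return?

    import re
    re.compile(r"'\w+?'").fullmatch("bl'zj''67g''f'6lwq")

None

`fullmatch` succeeds only if the pattern covers the string from start to end.
Here there's no way to consume every character, so the call returns None.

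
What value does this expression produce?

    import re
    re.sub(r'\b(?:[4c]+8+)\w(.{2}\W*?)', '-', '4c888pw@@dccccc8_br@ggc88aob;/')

With the lazy modifier that quantifier settles for the fewest repetitions that let the rest of the pattern succeed (the atoms after it are unaffected and can still be greedy).
`sub` substitutes '-' at each match site.

'-@dccccc8_br@ggc88aob;/'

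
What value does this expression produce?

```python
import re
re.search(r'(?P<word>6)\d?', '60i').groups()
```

('6',)

This matches a literal '6' (captured as 'word'); then optionally a digit.
`search` walks the string left to right and returns the first match it finds.
The match spans [0:2] → '60'.
Captured: group 1 = '6'.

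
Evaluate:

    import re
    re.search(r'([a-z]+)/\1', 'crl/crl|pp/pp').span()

(0, 7)

`\1` is not a pattern — it's the concrete string captured by group 1, re-applied verbatim.
`re.search` scans for the first position where the pattern succeeds.
The match spans [0:7] → 'crl/crl'.
Captured: group 1 = 'crl'.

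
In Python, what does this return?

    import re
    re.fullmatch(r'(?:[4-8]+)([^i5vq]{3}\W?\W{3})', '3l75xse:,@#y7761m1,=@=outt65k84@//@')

None

The pattern matches one or more of a character in [4-8] (non-capturing group); then exactly 3 of any character except [i5vq], then optionally a non-word character, then exactly 3 of a non-word character (captured).
For `fullmatch`, every character of the input must be accounted for by the pattern.
Here the pattern can't cover the whole string, so the call returns None.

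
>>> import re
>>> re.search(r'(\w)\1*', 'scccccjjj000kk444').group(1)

's'

`\1` has to match the exact text group 1 already captured.
`re.search` tries every starting position until one works.
The match spans [0:1] → 's'.
Captured: group 1 = 's'.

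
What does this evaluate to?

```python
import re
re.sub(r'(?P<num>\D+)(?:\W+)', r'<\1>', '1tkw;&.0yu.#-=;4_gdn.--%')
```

'1<tkw;&>0<yu.#-=>4<_gdn.-->'

The pattern matches one or more of a non-digit (captured as 'num'); then one or more of a non-word character (non-capturing group).
`\1` in the replacement pulls in group 1's text for each match.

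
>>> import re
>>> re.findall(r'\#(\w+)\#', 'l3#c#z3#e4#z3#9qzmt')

['c', 'e4']

Because there's exactly one group, `findall` drops the full match and keeps group 1 from each hit.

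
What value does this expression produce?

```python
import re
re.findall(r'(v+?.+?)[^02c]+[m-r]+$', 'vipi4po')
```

['vi']

Because there's exactly one group, `findall` drops the full match and keeps group 1 from the one hit.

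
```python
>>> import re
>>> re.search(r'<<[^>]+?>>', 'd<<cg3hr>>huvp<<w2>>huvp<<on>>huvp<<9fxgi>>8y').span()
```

(1, 10)

The match spans [1:10] → '<<cg3hr>>'.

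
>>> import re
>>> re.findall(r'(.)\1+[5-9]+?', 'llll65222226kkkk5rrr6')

['l', '2', 'k', 'r']

After group 1 captures some text, `\1` only succeeds where that same text appears again.
Scanning left to right: at [0:5] match 'llll6', group 1 = 'l'; at [6:12] match '222226', group 1 = '2'; at [12:17] match 'kkkk5', group 1 = 'k'; at [17:21] match 'rrr6', group 1 = 'r'.
`findall` collects group 1 from each match (4 total).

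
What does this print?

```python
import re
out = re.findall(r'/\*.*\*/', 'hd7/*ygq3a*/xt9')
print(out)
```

['/*ygq3a*/']

`findall` yields the raw match text (1 of them) because the pattern has no groups.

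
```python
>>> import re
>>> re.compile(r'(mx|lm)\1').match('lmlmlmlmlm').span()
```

The backreference `\1` re-matches whatever the first group consumed, character for character.
`re.match` only tries the pattern at the start of the string.
The match spans [0:4] → 'lmlm'.
Captured: group 1 = 'lm'.

(0, 4)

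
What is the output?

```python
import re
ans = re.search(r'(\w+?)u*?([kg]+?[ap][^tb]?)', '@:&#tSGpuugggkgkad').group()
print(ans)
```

tSGpuugggkgkad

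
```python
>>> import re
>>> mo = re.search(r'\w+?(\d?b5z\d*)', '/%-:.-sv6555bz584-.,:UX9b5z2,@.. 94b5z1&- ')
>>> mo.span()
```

(21, 28)

This matches one or more of a word character (lazy); then optionally a digit, then the literal 'b5z', then zero or more of a digit (captured).
The match spans [21:28] → 'UX9b5z2'.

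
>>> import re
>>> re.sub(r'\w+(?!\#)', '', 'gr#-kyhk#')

Because the assertion is negative and zero-width, positions next to the forbidden text are skipped.
Matches: at [0:1] → 'g'; at [4:7] → 'kyh'.
Every occurrence is swapped for ''.

'r#-k#'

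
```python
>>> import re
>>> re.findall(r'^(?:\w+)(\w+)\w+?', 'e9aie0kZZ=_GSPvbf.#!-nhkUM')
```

The pattern matches anchored at the start of the string; then one or more of a word character (non-capturing group); then one or more of a word character (captured); then one or more of a word character (lazy).
Walking the string: at [0:9] match 'e9aie0kZZ', group 1 = 'Z'.
With a single group, `findall` returns only what that group captured — 1 item.

['Z']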